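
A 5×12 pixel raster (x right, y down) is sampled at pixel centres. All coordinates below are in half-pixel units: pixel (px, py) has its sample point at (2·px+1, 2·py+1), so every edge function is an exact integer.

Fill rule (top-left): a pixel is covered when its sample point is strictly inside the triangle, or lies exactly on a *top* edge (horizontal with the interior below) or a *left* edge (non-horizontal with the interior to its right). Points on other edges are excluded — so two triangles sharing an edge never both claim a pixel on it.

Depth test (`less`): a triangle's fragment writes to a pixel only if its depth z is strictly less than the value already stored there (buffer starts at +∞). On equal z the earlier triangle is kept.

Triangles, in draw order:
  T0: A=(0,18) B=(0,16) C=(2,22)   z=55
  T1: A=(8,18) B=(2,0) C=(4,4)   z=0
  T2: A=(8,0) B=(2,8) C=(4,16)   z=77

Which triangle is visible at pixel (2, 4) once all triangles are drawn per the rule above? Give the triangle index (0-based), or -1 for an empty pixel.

T0:
  2·area = 4
  edge (0, 18)→(0, 16): d=(0,-2) top-left  bias=+0
  edge (0, 16)→(2, 22): d=(2,6) right/bottom  bias=-1
  edge (2, 22)→(0, 18): d=(-2,-4) top-left  bias=+0
    (0,9)@(1, 19): e=[2,0,2] → ·  [on edge]
  covered (0 px):
    · · · · ·
    · · · · ·
    · · · · ·
    · · · · ·
    · · · · ·
    · · · · ·
    · · · · ·
    · · · · ·
    · · · · ·
    · · · · ·
    · · · · ·
    · · · · ·
T1:
  2·area = 12
  edge (8, 18)→(2, 0): d=(-6,-18) top-left  bias=+0
  edge (2, 0)→(4, 4): d=(2,4) right/bottom  bias=-1
  edge (4, 4)→(8, 18): d=(4,14) right/bottom  bias=-1
    (1,1)@(3, 3): e=[0,2,10] → █  [on edge]
    (2,1)@(5, 3): e=[36,-6,-18] → ·
    (1,2)@(3, 5): e=[-12,6,18] → ·
    (2,4)@(5, 9): e=[0,6,6] → █  [on edge]
    (3,4)@(7, 9): e=[36,-2,-22] → ·
    (2,5)@(5, 11): e=[-12,10,14] → ·
    (3,7)@(7, 15): e=[0,10,2] → █  [on edge]
    (4,7)@(9, 15): e=[36,2,-26] → ·
    (3,8)@(7, 17): e=[-12,14,10] → ·
    (4,10)@(9, 21): e=[0,14,-2] → ·  [on edge]
  covered (3 px):
    · · · · ·
    · █ · · ·
    · · · · ·
    · · · · ·
    · · █ · ·
    · · · · ·
    · · · · ·
    · · · █ ·
    · · · · ·
    · · · · ·
    · · · · ·
    · · · · ·
T2:
  2·area = 64  (B↔C swapped to make it positive)
  edge (8, 0)→(4, 16): d=(-4,16) right/bottom  bias=-1
  edge (4, 16)→(2, 8): d=(-2,-8) top-left  bias=+0
  edge (2, 8)→(8, 0): d=(6,-8) top-left  bias=+0
    (3,1)@(7, 3): e=[4,50,10] → █
    (4,1)@(9, 3): e=[-28,66,26] → ·
    (2,2)@(5, 5): e=[28,30,6] → █
    (3,2)@(7, 5): e=[-4,46,22] → ·
    (1,3)@(3, 7): e=[52,10,2] → █
    (3,3)@(7, 7): e=[-12,42,34] → ·
    (1,4)@(3, 9): e=[44,6,14] → █
    (3,4)@(7, 9): e=[-20,38,46] → ·
    (1,5)@(3, 11): e=[36,2,26] → █
    (3,5)@(7, 11): e=[-28,34,58] → ·
    (1,6)@(3, 13): e=[28,-2,38] → ·
    (2,6)@(5, 13): e=[-4,14,54] → ·
  covered (8 px):
    · · · · ·
    · · · █ ·
    · · █ · ·
    · █ █ · ·
    · █ █ · ·
    · █ █ · ·
    · · · · ·
    · · · · ·
    · · · · ·
    · · · · ·
    · · · · ·
    · · · · ·

Z-buffer (winner per pixel, '.' = empty):
  . . . . .
  . 1 . 2 .
  . . 2 . .
  . 2 2 . .
  . 2 1 . .
  . 2 2 . .
  . . . . .
  . . . 1 .
  . . . . .
  . . . . .
  . . . . .
  . . . . .

Final: 1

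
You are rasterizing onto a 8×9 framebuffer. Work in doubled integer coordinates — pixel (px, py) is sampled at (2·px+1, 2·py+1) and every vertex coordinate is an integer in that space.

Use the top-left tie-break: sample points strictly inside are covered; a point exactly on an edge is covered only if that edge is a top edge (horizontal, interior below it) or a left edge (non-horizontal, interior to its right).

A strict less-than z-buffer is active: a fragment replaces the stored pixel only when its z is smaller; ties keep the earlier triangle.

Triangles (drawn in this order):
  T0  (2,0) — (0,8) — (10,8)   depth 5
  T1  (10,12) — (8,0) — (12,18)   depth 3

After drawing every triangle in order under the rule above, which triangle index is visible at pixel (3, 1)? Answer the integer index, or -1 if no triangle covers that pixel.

T0:
  2·area = 80  (B↔C swapped to make it positive)
  edge (2, 0)→(10, 8): d=(8,8) right/bottom  bias=-1
  edge (10, 8)→(0, 8): d=(-10,0) right/bottom  bias=-1
  edge (0, 8)→(2, 0): d=(2,-8) top-left  bias=+0
    (1,0)@(3, 1): e=[0,70,10] → .  [on edge]
    (1,1)@(3, 3): e=[16,50,14] → X
    (2,1)@(5, 3): e=[0,50,30] → .  [on edge]
    (0,2)@(1, 5): e=[48,30,2] → X
    (2,2)@(5, 5): e=[16,30,34] → X
    (3,2)@(7, 5): e=[0,30,50] → .  [on edge]
    (0,3)@(1, 7): e=[64,10,6] → X
    (3,3)@(7, 7): e=[16,10,54] → X
    (4,3)@(9, 7): e=[0,10,70] → .  [on edge]
    (0,4)@(1, 9): e=[80,-10,10] → .
    (1,4)@(3, 9): e=[64,-10,26] → .
    (2,4)@(5, 9): e=[48,-10,42] → .
    (5,4)@(11, 9): e=[0,-10,90] → .  [on edge]
    (6,5)@(13, 11): e=[0,-30,110] → .  [on edge]
    (7,6)@(15, 13): e=[0,-50,130] → .  [on edge]
  covered (8 px):
    . . . . . . . .
    . X . . . . . .
    X X X . . . . .
    X X X X . . . .
    . . . . . . . .
    . . . . . . . .
    . . . . . . . .
    . . . . . . . .
    . . . . . . . .
T1:
  2·area = 12
  edge (10, 12)→(8, 0): d=(-2,-12) top-left  bias=+0
  edge (8, 0)→(12, 18): d=(4,18) right/bottom  bias=-1
  edge (12, 18)→(10, 12): d=(-2,-6) top-left  bias=+0
    (3,1)@(7, 3): e=[-18,30,0] → .  [on edge]
    (4,2)@(9, 5): e=[2,2,8] → X
    (5,2)@(11, 5): e=[26,-34,20] → .
    (4,3)@(9, 7): e=[-2,10,4] → .
    (4,4)@(9, 9): e=[-6,18,0] → .  [on edge]
    (5,7)@(11, 15): e=[6,6,0] → X  [on edge]
    (6,7)@(13, 15): e=[30,-30,12] → .
    (5,8)@(11, 17): e=[2,14,-4] → .
  covered (2 px):
    . . . . . . . .
    . . . . . . . .
    . . . . X . . .
    . . . . . . . .
    . . . . . . . .
    . . . . . . . .
    . . . . . . . .
    . . . . . X . .
    . . . . . . . .

Z-buffer (winner per pixel, '.' = empty):
  . . . . . . . .
  . 0 . . . . . .
  0 0 0 . 1 . . .
  0 0 0 0 . . . .
  . . . . . . . .
  . . . . . . . .
  . . . . . . . .
  . . . . . 1 . .
  . . . . . . . .

Result: -1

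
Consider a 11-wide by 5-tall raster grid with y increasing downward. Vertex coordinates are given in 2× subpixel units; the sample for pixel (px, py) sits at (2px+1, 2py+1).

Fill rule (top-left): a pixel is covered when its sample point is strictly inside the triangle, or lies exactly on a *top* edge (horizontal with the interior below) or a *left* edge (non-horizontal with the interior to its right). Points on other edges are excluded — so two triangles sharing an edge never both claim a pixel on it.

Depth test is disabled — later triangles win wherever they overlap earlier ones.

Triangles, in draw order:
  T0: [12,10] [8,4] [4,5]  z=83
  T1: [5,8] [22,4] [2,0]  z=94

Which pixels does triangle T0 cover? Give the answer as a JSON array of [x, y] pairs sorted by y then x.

T0:
  2·area = 28  (B↔C swapped to make it positive)
  edge (12, 10)→(4, 5): d=(-8,-5) top-left  bias=+0
  edge (4, 5)→(8, 4): d=(4,-1) top-left  bias=+0
  edge (8, 4)→(12, 10): d=(4,6) right/bottom  bias=-1
    (2,2)@(5, 5): e=[5,1,22] → X
    (3,2)@(7, 5): e=[15,3,10] → X
    (4,2)@(9, 5): e=[25,5,-2] → .
    (2,3)@(5, 7): e=[-11,9,30] → .
    (3,3)@(7, 7): e=[-1,11,18] → .
    (4,3)@(9, 7): e=[9,13,6] → X
    (5,3)@(11, 7): e=[19,15,-6] → .
    (4,4)@(9, 9): e=[-7,21,14] → .
    (5,4)@(11, 9): e=[3,23,2] → X
    (6,4)@(13, 9): e=[13,25,-10] → .
  covered (4 px):
    . . . . . . . . . . .
    . . . . . . . . . . .
    . . X X . . . . . . .
    . . . . X . . . . . .
    . . . . . X . . . . .
T1:
  2·area = 148  (B↔C swapped to make it positive)
  edge (5, 8)→(2, 0): d=(-3,-8) top-left  bias=+0
  edge (2, 0)→(22, 4): d=(20,4) right/bottom  bias=-1
  edge (22, 4)→(5, 8): d=(-17,4) right/bottom  bias=-1
    (1,0)@(3, 1): e=[5,16,127] → X
    (2,0)@(5, 1): e=[21,8,119] → X
    (3,0)@(7, 1): e=[37,0,111] → .  [on edge]
    (1,1)@(3, 3): e=[-1,56,93] → .
    (2,1)@(5, 3): e=[15,48,85] → X
    (3,1)@(7, 3): e=[31,40,77] → X
    (4,1)@(9, 3): e=[47,32,69] → X
    (5,1)@(11, 3): e=[63,24,61] → X
    (6,1)@(13, 3): e=[79,16,53] → X
    (7,1)@(15, 3): e=[95,8,45] → X
    (8,1)@(17, 3): e=[111,0,37] → .  [on edge]
    (2,2)@(5, 5): e=[9,88,51] → X
  covered (18 px):
    . X X . . . . . . . .
    . . X X X X X X . . .
    . . X X X X X X X . .
    . . X X X . . . . . .
    . . . . . . . . . . .

Result: [[2,2],[3,2],[4,3],[5,4]]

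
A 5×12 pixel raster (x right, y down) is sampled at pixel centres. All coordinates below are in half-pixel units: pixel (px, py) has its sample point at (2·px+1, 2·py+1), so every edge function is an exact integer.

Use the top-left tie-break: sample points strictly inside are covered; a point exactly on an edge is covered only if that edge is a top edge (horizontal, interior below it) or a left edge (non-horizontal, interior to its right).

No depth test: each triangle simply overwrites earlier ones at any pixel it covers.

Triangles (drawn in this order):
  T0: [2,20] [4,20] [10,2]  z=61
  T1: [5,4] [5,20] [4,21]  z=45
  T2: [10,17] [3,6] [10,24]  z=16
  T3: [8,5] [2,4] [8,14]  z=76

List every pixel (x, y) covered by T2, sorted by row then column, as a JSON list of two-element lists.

T0:
  2·area = 36  (B↔C swapped to make it positive)
  edge (2, 20)→(10, 2): d=(8,-18) top-left  bias=+0
  edge (10, 2)→(4, 20): d=(-6,18) right/bottom  bias=-1
  edge (4, 20)→(2, 20): d=(-2,0) right/bottom  bias=-1
    (4,2)@(9, 5): e=[6,0,30] → ·  [on edge]
    (3,4)@(7, 9): e=[2,12,22] → █
    (4,4)@(9, 9): e=[38,-24,22] → ·
    (3,5)@(7, 11): e=[18,0,18] → ·  [on edge]
    (2,7)@(5, 15): e=[14,12,10] → █
    (3,7)@(7, 15): e=[50,-24,10] → ·
    (2,8)@(5, 17): e=[30,0,6] → ·  [on edge]
    (1,9)@(3, 19): e=[10,24,2] → █
    (2,9)@(5, 19): e=[46,-12,2] → ·
    (1,10)@(3, 21): e=[26,12,-2] → ·
    (1,11)@(3, 23): e=[42,0,-6] → ·  [on edge]
  covered (3 px):
    · · · · ·
    · · · · ·
    · · · · ·
    · · · · ·
    · · · █ ·
    · · · · ·
    · · · · ·
    · · █ · ·
    · · · · ·
    · █ · · ·
    · · · · ·
    · · · · ·
T1:
  2·area = 16
  edge (5, 4)→(5, 20): d=(0,16) right/bottom  bias=-1
  edge (5, 20)→(4, 21): d=(-1,1) right/bottom  bias=-1
  edge (4, 21)→(5, 4): d=(1,-17) top-left  bias=+0
    (2,0)@(5, 1): e=[0,19,-3] → ·  [on edge]
    (2,1)@(5, 3): e=[0,17,-1] → ·  [on edge]
    (2,2)@(5, 5): e=[0,15,1] → ·  [on edge]
    (2,3)@(5, 7): e=[0,13,3] → ·  [on edge]
    (2,4)@(5, 9): e=[0,11,5] → ·  [on edge]
    (2,5)@(5, 11): e=[0,9,7] → ·  [on edge]
    (2,6)@(5, 13): e=[0,7,9] → ·  [on edge]
    (2,7)@(5, 15): e=[0,5,11] → ·  [on edge]
    (2,8)@(5, 17): e=[0,3,13] → ·  [on edge]
    (2,9)@(5, 19): e=[0,1,15] → ·  [on edge]
    (2,10)@(5, 21): e=[0,-1,17] → ·  [on edge]
    (2,11)@(5, 23): e=[0,-3,19] → ·  [on edge]
  covered (0 px):
    · · · · ·
    · · · · ·
    · · · · ·
    · · · · ·
    · · · · ·
    · · · · ·
    · · · · ·
    · · · · ·
    · · · · ·
    · · · · ·
    · · · · ·
    · · · · ·
T2:
  2·area = 49  (B↔C swapped to make it positive)
  edge (10, 17)→(10, 24): d=(0,7) right/bottom  bias=-1
  edge (10, 24)→(3, 6): d=(-7,-18) top-left  bias=+0
  edge (3, 6)→(10, 17): d=(7,11) right/bottom  bias=-1
    (2,5)@(5, 11): e=[35,1,13] → █
    (3,5)@(7, 11): e=[21,37,-9] → ·
    (2,6)@(5, 13): e=[35,-13,27] → ·
    (3,6)@(7, 13): e=[21,23,5] → █
    (4,6)@(9, 13): e=[7,59,-17] → ·
    (3,7)@(7, 15): e=[21,9,19] → █
    (4,7)@(9, 15): e=[7,45,-3] → ·
    (3,8)@(7, 17): e=[21,-5,33] → ·
    (4,8)@(9, 17): e=[7,31,11] → █
    (4,9)@(9, 19): e=[7,17,25] → █
    (4,10)@(9, 21): e=[7,3,39] → █
    (4,11)@(9, 23): e=[7,-11,53] → ·
  covered (6 px):
    · · · · ·
    · · · · ·
    · · · · ·
    · · · · ·
    · · · · ·
    · · █ · ·
    · · · █ ·
    · · · █ ·
    · · · · █
    · · · · █
    · · · · █
    · · · · ·
T3:
  2·area = 54  (B↔C swapped to make it positive)
  edge (8, 5)→(8, 14): d=(0,9) right/bottom  bias=-1
  edge (8, 14)→(2, 4): d=(-6,-10) top-left  bias=+0
  edge (2, 4)→(8, 5): d=(6,1) right/bottom  bias=-1
    (1,2)@(3, 5): e=[45,4,5] → █
    (2,2)@(5, 5): e=[27,24,3] → █
    (3,2)@(7, 5): e=[9,44,1] → █
    (4,2)@(9, 5): e=[-9,64,-1] → ·
    (1,3)@(3, 7): e=[45,-8,17] → ·
    (2,3)@(5, 7): e=[27,12,15] → █
    (4,3)@(9, 7): e=[-9,52,11] → ·
    (2,4)@(5, 9): e=[27,0,27] → █  [on edge]
    (4,4)@(9, 9): e=[-9,40,23] → ·
    (2,5)@(5, 11): e=[27,-12,39] → ·
    (3,5)@(7, 11): e=[9,8,37] → █
    (4,5)@(9, 11): e=[-9,28,35] → ·
  covered (8 px):
    · · · · ·
    · · · · ·
    · █ █ █ ·
    · · █ █ ·
    · · █ █ ·
    · · · █ ·
    · · · · ·
    · · · · ·
    · · · · ·
    · · · · ·
    · · · · ·
    · · · · ·

Final: [[2,5],[3,6],[3,7],[4,8],[4,9],[4,10]]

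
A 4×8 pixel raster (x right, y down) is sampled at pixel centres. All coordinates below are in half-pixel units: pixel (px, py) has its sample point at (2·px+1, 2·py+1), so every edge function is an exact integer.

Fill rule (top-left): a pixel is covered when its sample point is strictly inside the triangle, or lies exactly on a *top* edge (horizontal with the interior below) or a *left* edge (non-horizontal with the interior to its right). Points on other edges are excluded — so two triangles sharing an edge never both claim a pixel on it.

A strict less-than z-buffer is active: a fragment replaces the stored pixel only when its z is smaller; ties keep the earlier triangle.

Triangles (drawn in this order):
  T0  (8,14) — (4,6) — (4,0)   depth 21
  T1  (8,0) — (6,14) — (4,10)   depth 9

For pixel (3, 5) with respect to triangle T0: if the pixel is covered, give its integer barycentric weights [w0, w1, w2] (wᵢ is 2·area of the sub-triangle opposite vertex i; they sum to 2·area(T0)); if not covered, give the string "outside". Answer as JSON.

T0:
  2·area = 24
  edge (8, 14)→(4, 6): d=(-4,-8) top-left  bias=+0
  edge (4, 6)→(4, 0): d=(0,-6) top-left  bias=+0
  edge (4, 0)→(8, 14): d=(4,14) right/bottom  bias=-1
    (2,2)@(5, 5): e=[12,6,6] → #
    (3,2)@(7, 5): e=[28,18,-22] → ·
    (2,3)@(5, 7): e=[4,6,14] → #
    (3,3)@(7, 7): e=[20,18,-14] → ·
    (2,4)@(5, 9): e=[-4,6,22] → ·
    (3,5)@(7, 11): e=[4,18,2] → #
    (3,6)@(7, 13): e=[-4,18,10] → ·
  covered (3 px):
    · · · ·
    · · · ·
    · · # ·
    · · # ·
    · · · ·
    · · · #
    · · · ·
    · · · ·
T1:
  2·area = 36
  edge (8, 0)→(6, 14): d=(-2,14) right/bottom  bias=-1
  edge (6, 14)→(4, 10): d=(-2,-4) top-left  bias=+0
  edge (4, 10)→(8, 0): d=(4,-10) top-left  bias=+0
    (3,1)@(7, 3): e=[8,26,2] → #
    (3,2)@(7, 5): e=[4,22,10] → #
    (3,3)@(7, 7): e=[0,18,18] → ·  [on edge]
    (2,4)@(5, 9): e=[24,6,6] → #
    (3,4)@(7, 9): e=[-4,14,26] → ·
    (2,5)@(5, 11): e=[20,2,14] → #
    (3,5)@(7, 11): e=[-8,10,34] → ·
    (2,6)@(5, 13): e=[16,-2,22] → ·
  covered (4 px):
    · · · ·
    · · · #
    · · · #
    · · · ·
    · · # ·
    · · # ·
    · · · ·
    · · · ·

Answer: [18,2,4]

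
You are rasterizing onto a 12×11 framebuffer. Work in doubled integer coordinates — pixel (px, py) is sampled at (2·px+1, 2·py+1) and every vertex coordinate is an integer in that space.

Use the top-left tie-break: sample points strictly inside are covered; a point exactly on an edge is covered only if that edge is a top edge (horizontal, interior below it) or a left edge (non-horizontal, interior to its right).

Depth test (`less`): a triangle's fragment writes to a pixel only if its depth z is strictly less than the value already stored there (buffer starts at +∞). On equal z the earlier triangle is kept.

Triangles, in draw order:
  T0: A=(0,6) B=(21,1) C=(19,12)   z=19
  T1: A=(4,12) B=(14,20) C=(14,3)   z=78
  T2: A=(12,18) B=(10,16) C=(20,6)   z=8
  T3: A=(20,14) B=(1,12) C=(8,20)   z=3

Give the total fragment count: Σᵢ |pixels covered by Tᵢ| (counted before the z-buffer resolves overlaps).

T0:
  2·area = 221
  edge (0, 6)→(21, 1): d=(21,-5) top-left  bias=+0
  edge (21, 1)→(19, 12): d=(-2,11) right/bottom  bias=-1
  edge (19, 12)→(0, 6): d=(-19,-6) top-left  bias=+0
    (10,0)@(21, 1): e=[0,0,221] → .  [on edge]
    (6,1)@(13, 3): e=[2,84,135] → X
    (7,1)@(15, 3): e=[12,62,147] → X
    (8,1)@(17, 3): e=[22,40,159] → X
    (9,1)@(19, 3): e=[32,18,171] → X
    (10,1)@(21, 3): e=[42,-4,183] → .
    (2,2)@(5, 5): e=[4,168,49] → X
    (3,2)@(7, 5): e=[14,146,61] → X
    (4,2)@(9, 5): e=[24,124,73] → X
    (5,2)@(11, 5): e=[34,102,85] → X
    (10,2)@(21, 5): e=[84,-8,145] → .
    (2,3)@(5, 7): e=[46,164,11] → X
  covered (27 px):
    . . . . . . . . . . . .
    . . . . . . X X X X . .
    . . X X X X X X X X . .
    . . X X X X X X X X . .
    . . . . . X X X X X . .
    . . . . . . . . X X . .
    . . . . . . . . . . . .
    . . . . . . . . . . . .
    . . . . . . . . . . . .
    . . . . . . . . . . . .
    . . . . . . . . . . . .
T1:
  2·area = 170  (B↔C swapped to make it positive)
  edge (4, 12)→(14, 3): d=(10,-9) top-left  bias=+0
  edge (14, 3)→(14, 20): d=(0,17) right/bottom  bias=-1
  edge (14, 20)→(4, 12): d=(-10,-8) top-left  bias=+0
    (6,2)@(13, 5): e=[11,17,142] → X
    (7,2)@(15, 5): e=[29,-17,158] → .
    (5,3)@(11, 7): e=[13,51,106] → X
    (7,3)@(15, 7): e=[49,-17,138] → .
    (4,4)@(9, 9): e=[15,85,70] → X
    (7,4)@(15, 9): e=[69,-17,118] → .
    (3,5)@(7, 11): e=[17,119,34] → X
    (7,5)@(15, 11): e=[89,-17,98] → .
    (3,6)@(7, 13): e=[37,119,14] → X
    (7,6)@(15, 13): e=[109,-17,78] → .
    (3,7)@(7, 15): e=[57,119,-6] → .
    (4,7)@(9, 15): e=[75,85,10] → X
  covered (20 px):
    . . . . . . . . . . . .
    . . . . . . . . . . . .
    . . . . . . X . . . . .
    . . . . . X X . . . . .
    . . . . X X X . . . . .
    . . . X X X X . . . . .
    . . . X X X X . . . . .
    . . . . X X X . . . . .
    . . . . . X X . . . . .
    . . . . . . X . . . . .
    . . . . . . . . . . . .
T2:
  2·area = 40
  edge (12, 18)→(10, 16): d=(-2,-2) top-left  bias=+0
  edge (10, 16)→(20, 6): d=(10,-10) top-left  bias=+0
  edge (20, 6)→(12, 18): d=(-8,12) right/bottom  bias=-1
    (11,1)@(23, 3): e=[52,0,-12] → .  [on edge]
    (10,2)@(21, 5): e=[44,0,-4] → .  [on edge]
    (0,3)@(1, 7): e=[0,-180,220] → .  [on edge]
    (9,3)@(19, 7): e=[36,0,4] → X  [on edge]
    (10,3)@(21, 7): e=[40,20,-20] → .
    (1,4)@(3, 9): e=[0,-140,180] → .  [on edge]
    (8,4)@(17, 9): e=[28,0,12] → X  [on edge]
    (9,4)@(19, 9): e=[32,20,-12] → .
    (2,5)@(5, 11): e=[0,-100,140] → .  [on edge]
    (7,5)@(15, 11): e=[20,0,20] → X  [on edge]
    (8,5)@(17, 11): e=[24,20,-4] → .
    (3,6)@(7, 13): e=[0,-60,100] → .  [on edge]
    (6,6)@(13, 13): e=[12,0,28] → X  [on edge]
    (4,7)@(9, 15): e=[0,-20,60] → .  [on edge]
    (5,7)@(11, 15): e=[4,0,36] → X  [on edge]
    (4,8)@(9, 17): e=[-4,0,44] → .  [on edge]
    (5,8)@(11, 17): e=[0,20,20] → X  [on edge]
    (3,9)@(7, 19): e=[-12,0,52] → .  [on edge]
    (6,9)@(13, 19): e=[0,60,-20] → .  [on edge]
    (2,10)@(5, 21): e=[-20,0,60] → .  [on edge]
    (7,10)@(15, 21): e=[0,100,-60] → .  [on edge]
  covered (8 px):
    . . . . . . . . . . . .
    . . . . . . . . . . . .
    . . . . . . . . . . . .
    . . . . . . . . . X . .
    . . . . . . . . X . . .
    . . . . . . . X . . . .
    . . . . . . X X . . . .
    . . . . . X X . . . . .
    . . . . . X . . . . . .
    . . . . . . . . . . . .
    . . . . . . . . . . . .
T3:
  2·area = 138  (B↔C swapped to make it positive)
  edge (20, 14)→(8, 20): d=(-12,6) right/bottom  bias=-1
  edge (8, 20)→(1, 12): d=(-7,-8) top-left  bias=+0
  edge (1, 12)→(20, 14): d=(19,2) right/bottom  bias=-1
    (1,6)@(3, 13): e=[114,9,15] → X
    (2,6)@(5, 13): e=[102,25,11] → X
    (3,6)@(7, 13): e=[90,41,7] → X
    (4,6)@(9, 13): e=[78,57,3] → X
    (5,6)@(11, 13): e=[66,73,-1] → .
    (1,7)@(3, 15): e=[90,-5,53] → .
    (2,7)@(5, 15): e=[78,11,49] → X
    (5,7)@(11, 15): e=[42,59,37] → X
    (6,7)@(13, 15): e=[30,75,33] → X
    (7,7)@(15, 15): e=[18,91,29] → X
    (8,7)@(17, 15): e=[6,107,25] → X
    (9,7)@(19, 15): e=[-6,123,21] → .
  covered (16 px):
    . . . . . . . . . . . .
    . . . . . . . . . . . .
    . . . . . . . . . . . .
    . . . . . . . . . . . .
    . . . . . . . . . . . .
    . . . . . . . . . . . .
    . X X X X . . . . . . .
    . . X X X X X X X . . .
    . . . X X X X . . . . .
    . . . . X . . . . . . .
    . . . . . . . . . . . .

Answer: 71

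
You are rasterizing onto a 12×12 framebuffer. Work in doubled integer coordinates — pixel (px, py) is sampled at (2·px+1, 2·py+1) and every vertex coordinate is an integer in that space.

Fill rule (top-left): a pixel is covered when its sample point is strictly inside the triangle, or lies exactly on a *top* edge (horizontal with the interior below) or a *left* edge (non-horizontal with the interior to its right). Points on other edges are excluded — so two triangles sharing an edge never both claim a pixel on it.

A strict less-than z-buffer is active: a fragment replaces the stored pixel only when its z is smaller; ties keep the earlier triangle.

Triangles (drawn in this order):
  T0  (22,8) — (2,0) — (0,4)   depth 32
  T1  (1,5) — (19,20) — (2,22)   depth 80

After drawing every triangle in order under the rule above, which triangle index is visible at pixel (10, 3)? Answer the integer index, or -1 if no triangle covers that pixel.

T0:
  2·area = 96  (B↔C swapped to make it positive)
  edge (22, 8)→(0, 4): d=(-22,-4) top-left  bias=+0
  edge (0, 4)→(2, 0): d=(2,-4) top-left  bias=+0
  edge (2, 0)→(22, 8): d=(20,8) right/bottom  bias=-1
    (1,0)@(3, 1): e=[78,6,12] → X
    (2,0)@(5, 1): e=[86,14,-4] → .
    (0,1)@(1, 3): e=[26,2,68] → X
    (2,1)@(5, 3): e=[42,18,36] → X
    (3,1)@(7, 3): e=[50,26,20] → X
    (4,1)@(9, 3): e=[58,34,4] → X
    (5,1)@(11, 3): e=[66,42,-12] → .
    (0,2)@(1, 5): e=[-18,6,108] → .
    (1,2)@(3, 5): e=[-10,14,92] → .
    (2,2)@(5, 5): e=[-2,22,76] → .
    (3,2)@(7, 5): e=[6,30,60] → X
    (5,2)@(11, 5): e=[22,46,28] → X
  covered (12 px):
    . X . . . . . . . . . .
    X X X X X . . . . . . .
    . . . X X X X . . . . .
    . . . . . . . . X X . .
    . . . . . . . . . . . .
    . . . . . . . . . . . .
    . . . . . . . . . . . .
    . . . . . . . . . . . .
    . . . . . . . . . . . .
    . . . . . . . . . . . .
    . . . . . . . . . . . .
    . . . . . . . . . . . .
T1:
  2·area = 291
  edge (1, 5)→(19, 20): d=(18,15) right/bottom  bias=-1
  edge (19, 20)→(2, 22): d=(-17,2) right/bottom  bias=-1
  edge (2, 22)→(1, 5): d=(-1,-17) top-left  bias=+0
    (0,2)@(1, 5): e=[0,291,0] → .  [on edge]
    (1,3)@(3, 7): e=[6,253,32] → X
    (2,3)@(5, 7): e=[-24,249,66] → .
    (1,4)@(3, 9): e=[42,219,30] → X
    (2,4)@(5, 9): e=[12,215,64] → X
    (3,4)@(7, 9): e=[-18,211,98] → .
    (1,5)@(3, 11): e=[78,185,28] → X
    (3,5)@(7, 11): e=[18,177,96] → X
    (4,5)@(9, 11): e=[-12,173,130] → .
    (1,6)@(3, 13): e=[114,151,26] → X
    (4,6)@(9, 13): e=[24,139,128] → X
    (5,6)@(11, 13): e=[-6,135,162] → .
    (6,7)@(13, 15): e=[0,97,194] → .  [on edge]
  covered (34 px):
    . . . . . . . . . . . .
    . . . . . . . . . . . .
    . . . . . . . . . . . .
    . X . . . . . . . . . .
    . X X . . . . . . . . .
    . X X X . . . . . . . .
    . X X X X . . . . . . .
    . X X X X X . . . . . .
    . X X X X X X X . . . .
    . X X X X X X X X . . .
    . X X X X . . . . . . .
    . . . . . . . . . . . .

Z-buffer (winner per pixel, '.' = empty):
  . 0 . . . . . . . . . .
  0 0 0 0 0 . . . . . . .
  . . . 0 0 0 0 . . . . .
  . 1 . . . . . . 0 0 . .
  . 1 1 . . . . . . . . .
  . 1 1 1 . . . . . . . .
  . 1 1 1 1 . . . . . . .
  . 1 1 1 1 1 . . . . . .
  . 1 1 1 1 1 1 1 . . . .
  . 1 1 1 1 1 1 1 1 . . .
  . 1 1 1 1 . . . . . . .
  . . . . . . . . . . . .

Result: -1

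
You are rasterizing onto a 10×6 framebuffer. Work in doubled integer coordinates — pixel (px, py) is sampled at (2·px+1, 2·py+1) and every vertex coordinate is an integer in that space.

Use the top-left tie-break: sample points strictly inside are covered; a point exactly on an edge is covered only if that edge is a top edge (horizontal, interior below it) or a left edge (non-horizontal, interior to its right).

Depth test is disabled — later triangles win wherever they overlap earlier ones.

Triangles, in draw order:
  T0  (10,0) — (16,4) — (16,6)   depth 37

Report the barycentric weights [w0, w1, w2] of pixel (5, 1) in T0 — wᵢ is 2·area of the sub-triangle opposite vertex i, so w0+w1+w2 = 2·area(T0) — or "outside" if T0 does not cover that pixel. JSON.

T0:
  2·area = 12
  edge (10, 0)→(16, 4): d=(6,4) right/bottom  bias=-1
  edge (16, 4)→(16, 6): d=(0,2) right/bottom  bias=-1
  edge (16, 6)→(10, 0): d=(-6,-6) top-left  bias=+0
    (5,0)@(11, 1): e=[2,10,0] → █  [on edge]
    (6,0)@(13, 1): e=[-6,6,12] → ·
    (5,1)@(11, 3): e=[14,10,-12] → ·
    (6,1)@(13, 3): e=[6,6,0] → █  [on edge]
    (7,1)@(15, 3): e=[-2,2,12] → ·
    (6,2)@(13, 5): e=[18,6,-12] → ·
    (7,2)@(15, 5): e=[10,2,0] → █  [on edge]
    (8,2)@(17, 5): e=[2,-2,12] → ·
    (7,3)@(15, 7): e=[22,2,-12] → ·
    (8,3)@(17, 7): e=[14,-2,0] → ·  [on edge]
    (9,4)@(19, 9): e=[18,-6,0] → ·  [on edge]
  covered (3 px):
    · · · · · █ · · · ·
    · · · · · · █ · · ·
    · · · · · · · █ · ·
    · · · · · · · · · ·
    · · · · · · · · · ·
    · · · · · · · · · ·

Final: "outside"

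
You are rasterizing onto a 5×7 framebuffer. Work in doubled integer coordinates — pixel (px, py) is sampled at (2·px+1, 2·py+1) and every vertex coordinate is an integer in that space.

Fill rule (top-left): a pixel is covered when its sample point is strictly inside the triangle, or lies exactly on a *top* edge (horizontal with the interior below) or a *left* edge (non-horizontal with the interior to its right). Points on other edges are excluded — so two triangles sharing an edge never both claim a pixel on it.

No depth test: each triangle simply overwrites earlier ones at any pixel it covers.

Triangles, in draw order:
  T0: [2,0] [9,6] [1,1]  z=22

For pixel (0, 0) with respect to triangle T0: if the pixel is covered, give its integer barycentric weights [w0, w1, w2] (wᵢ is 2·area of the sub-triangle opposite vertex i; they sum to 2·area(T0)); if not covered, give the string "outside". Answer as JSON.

T0:
  2·area = 13
  edge (2, 0)→(9, 6): d=(7,6) right/bottom  bias=-1
  edge (9, 6)→(1, 1): d=(-8,-5) top-left  bias=+0
  edge (1, 1)→(2, 0): d=(1,-1) top-left  bias=+0
    (0,0)@(1, 1): e=[13,0,0] → █  [on edge]
    (1,0)@(3, 1): e=[1,10,2] → █
    (2,0)@(5, 1): e=[-11,20,4] → ·
    (0,1)@(1, 3): e=[27,-16,2] → ·
    (1,1)@(3, 3): e=[15,-6,4] → ·
    (2,1)@(5, 3): e=[3,4,6] → █
    (3,1)@(7, 3): e=[-9,14,8] → ·
    (2,2)@(5, 5): e=[17,-12,8] → ·
  covered (3 px):
    █ █ · · ·
    · · █ · ·
    · · · · ·
    · · · · ·
    · · · · ·
    · · · · ·
    · · · · ·

Result: [0,0,13]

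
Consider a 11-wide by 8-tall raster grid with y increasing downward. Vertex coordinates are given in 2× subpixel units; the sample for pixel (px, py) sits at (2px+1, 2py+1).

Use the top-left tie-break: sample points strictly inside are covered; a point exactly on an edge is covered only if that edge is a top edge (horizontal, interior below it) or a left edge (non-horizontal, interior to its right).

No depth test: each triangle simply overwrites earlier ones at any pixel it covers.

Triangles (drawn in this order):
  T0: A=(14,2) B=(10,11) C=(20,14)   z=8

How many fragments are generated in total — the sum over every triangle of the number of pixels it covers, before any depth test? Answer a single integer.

T0:
  2·area = 102  (B↔C swapped to make it positive)
  edge (14, 2)→(20, 14): d=(6,12) right/bottom  bias=-1
  edge (20, 14)→(10, 11): d=(-10,-3) top-left  bias=+0
  edge (10, 11)→(14, 2): d=(4,-9) top-left  bias=+0
    (6,2)@(13, 5): e=[30,69,3] → #
    (7,2)@(15, 5): e=[6,75,21] → #
    (8,2)@(17, 5): e=[-18,81,39] → ·
    (6,3)@(13, 7): e=[42,49,11] → #
    (8,3)@(17, 7): e=[-6,61,47] → ·
    (5,4)@(11, 9): e=[78,23,1] → #
    (8,4)@(17, 9): e=[6,41,55] → #
    (9,4)@(19, 9): e=[-18,47,73] → ·
    (5,5)@(11, 11): e=[90,3,9] → #
    (9,5)@(19, 11): e=[-6,27,81] → ·
    (5,6)@(11, 13): e=[102,-17,17] → ·
    (6,6)@(13, 13): e=[78,-11,35] → ·
  covered (14 px):
    · · · · · · · · · · ·
    · · · · · · · · · · ·
    · · · · · · # # · · ·
    · · · · · · # # · · ·
    · · · · · # # # # · ·
    · · · · · # # # # · ·
    · · · · · · · · # # ·
    · · · · · · · · · · ·

Answer: 14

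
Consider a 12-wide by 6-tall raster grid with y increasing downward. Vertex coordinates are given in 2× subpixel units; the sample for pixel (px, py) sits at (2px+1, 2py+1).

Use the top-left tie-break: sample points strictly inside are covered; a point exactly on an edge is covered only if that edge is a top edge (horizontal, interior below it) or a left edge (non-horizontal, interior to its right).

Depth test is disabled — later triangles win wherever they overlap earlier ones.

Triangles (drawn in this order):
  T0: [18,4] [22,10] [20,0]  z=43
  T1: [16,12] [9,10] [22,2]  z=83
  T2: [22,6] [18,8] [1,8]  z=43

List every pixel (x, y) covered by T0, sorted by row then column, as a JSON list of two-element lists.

T0:
  2·area = 28  (B↔C swapped to make it positive)
  edge (18, 4)→(20, 0): d=(2,-4) top-left  bias=+0
  edge (20, 0)→(22, 10): d=(2,10) right/bottom  bias=-1
  edge (22, 10)→(18, 4): d=(-4,-6) top-left  bias=+0
    (9,1)@(19, 3): e=[2,16,10] → █
    (10,1)@(21, 3): e=[10,-4,22] → ·
    (9,2)@(19, 5): e=[6,20,2] → █
    (10,2)@(21, 5): e=[14,0,14] → ·  [on edge]
    (9,3)@(19, 7): e=[10,24,-6] → ·
    (10,3)@(21, 7): e=[18,4,6] → █
    (11,3)@(23, 7): e=[26,-16,18] → ·
    (10,4)@(21, 9): e=[22,8,-2] → ·
  covered (3 px):
    · · · · · · · · · · · ·
    · · · · · · · · · █ · ·
    · · · · · · · · · █ · ·
    · · · · · · · · · · █ ·
    · · · · · · · · · · · ·
    · · · · · · · · · · · ·
T1:
  2·area = 82
  edge (16, 12)→(9, 10): d=(-7,-2) top-left  bias=+0
  edge (9, 10)→(22, 2): d=(13,-8) top-left  bias=+0
  edge (22, 2)→(16, 12): d=(-6,10) right/bottom  bias=-1
    (10,1)@(21, 3): e=[73,5,4] → █
    (11,1)@(23, 3): e=[77,21,-16] → ·
    (9,2)@(19, 5): e=[55,15,12] → █
    (10,2)@(21, 5): e=[59,31,-8] → ·
    (7,3)@(15, 7): e=[33,9,40] → █
    (8,3)@(17, 7): e=[37,25,20] → █
    (9,3)@(19, 7): e=[41,41,0] → ·  [on edge]
    (5,4)@(11, 9): e=[11,3,68] → █
    (6,4)@(13, 9): e=[15,19,48] → █
    (9,4)@(19, 9): e=[27,67,-12] → ·
    (5,5)@(11, 11): e=[-3,29,56] → ·
    (6,5)@(13, 11): e=[1,45,36] → █
  covered (10 px):
    · · · · · · · · · · · ·
    · · · · · · · · · · █ ·
    · · · · · · · · · █ · ·
    · · · · · · · █ █ · · ·
    · · · · · █ █ █ █ · · ·
    · · · · · · █ █ · · · ·
T2:
  2·area = 34
  edge (22, 6)→(18, 8): d=(-4,2) right/bottom  bias=-1
  edge (18, 8)→(1, 8): d=(-17,0) right/bottom  bias=-1
  edge (1, 8)→(22, 6): d=(21,-2) top-left  bias=+0
    (6,3)@(13, 7): e=[14,17,3] → █
    (7,3)@(15, 7): e=[10,17,7] → █
    (8,3)@(17, 7): e=[6,17,11] → █
    (9,3)@(19, 7): e=[2,17,15] → █
    (10,3)@(21, 7): e=[-2,17,19] → ·
    (6,4)@(13, 9): e=[6,-17,45] → ·
    (7,4)@(15, 9): e=[2,-17,49] → ·
    (8,4)@(17, 9): e=[-2,-17,53] → ·
    (9,4)@(19, 9): e=[-6,-17,57] → ·
  covered (4 px):
    · · · · · · · · · · · ·
    · · · · · · · · · · · ·
    · · · · · · · · · · · ·
    · · · · · · █ █ █ █ · ·
    · · · · · · · · · · · ·
    · · · · · · · · · · · ·

Final: [[9,1],[9,2],[10,3]]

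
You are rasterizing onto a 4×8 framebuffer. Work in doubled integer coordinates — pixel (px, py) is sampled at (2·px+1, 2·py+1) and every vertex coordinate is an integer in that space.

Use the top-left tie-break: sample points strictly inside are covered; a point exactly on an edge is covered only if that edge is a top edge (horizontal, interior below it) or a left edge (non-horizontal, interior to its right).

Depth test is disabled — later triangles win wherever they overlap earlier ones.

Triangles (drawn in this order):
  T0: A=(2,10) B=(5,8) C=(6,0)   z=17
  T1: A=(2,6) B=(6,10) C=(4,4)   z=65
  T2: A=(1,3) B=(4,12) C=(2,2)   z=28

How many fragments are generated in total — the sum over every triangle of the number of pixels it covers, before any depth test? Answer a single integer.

T0:
  2·area = 22  (B↔C swapped to make it positive)
  edge (2, 10)→(6, 0): d=(4,-10) top-left  bias=+0
  edge (6, 0)→(5, 8): d=(-1,8) right/bottom  bias=-1
  edge (5, 8)→(2, 10): d=(-3,2) right/bottom  bias=-1
    (2,1)@(5, 3): e=[2,5,15] → █
    (3,1)@(7, 3): e=[22,-11,11] → ·
    (2,2)@(5, 5): e=[10,3,9] → █
    (3,2)@(7, 5): e=[30,-13,5] → ·
    (2,3)@(5, 7): e=[18,1,3] → █
    (3,3)@(7, 7): e=[38,-15,-1] → ·
    (1,4)@(3, 9): e=[6,15,1] → █
    (2,4)@(5, 9): e=[26,-1,-3] → ·
    (1,5)@(3, 11): e=[14,13,-5] → ·
  covered (4 px):
    · · · ·
    · · █ ·
    · · █ ·
    · · █ ·
    · █ · ·
    · · · ·
    · · · ·
    · · · ·
T1:
  2·area = 16  (B↔C swapped to make it positive)
  edge (2, 6)→(4, 4): d=(2,-2) top-left  bias=+0
  edge (4, 4)→(6, 10): d=(2,6) right/bottom  bias=-1
  edge (6, 10)→(2, 6): d=(-4,-4) top-left  bias=+0
    (1,0)@(3, 1): e=[-8,0,24] → ·  [on edge]
    (3,0)@(7, 1): e=[0,-24,40] → ·  [on edge]
    (2,1)@(5, 3): e=[0,-8,24] → ·  [on edge]
    (0,2)@(1, 5): e=[-4,20,0] → ·  [on edge]
    (1,2)@(3, 5): e=[0,8,8] → █  [on edge]
    (2,2)@(5, 5): e=[4,-4,16] → ·
    (0,3)@(1, 7): e=[0,24,-8] → ·  [on edge]
    (1,3)@(3, 7): e=[4,12,0] → █  [on edge]
    (2,3)@(5, 7): e=[8,0,8] → ·  [on edge]
    (1,4)@(3, 9): e=[8,16,-8] → ·
    (2,4)@(5, 9): e=[12,4,0] → █  [on edge]
    (3,4)@(7, 9): e=[16,-8,8] → ·
    (3,5)@(7, 11): e=[20,-4,0] → ·  [on edge]
    (3,6)@(7, 13): e=[24,0,-8] → ·  [on edge]
  covered (3 px):
    · · · ·
    · · · ·
    · █ · ·
    · █ · ·
    · · █ ·
    · · · ·
    · · · ·
    · · · ·
T2:
  2·area = 12  (B↔C swapped to make it positive)
  edge (1, 3)→(2, 2): d=(1,-1) top-left  bias=+0
  edge (2, 2)→(4, 12): d=(2,10) right/bottom  bias=-1
  edge (4, 12)→(1, 3): d=(-3,-9) top-left  bias=+0
    (1,0)@(3, 1): e=[0,-12,24] → ·  [on edge]
    (0,1)@(1, 3): e=[0,12,0] → █  [on edge]
    (1,1)@(3, 3): e=[2,-8,18] → ·
    (0,2)@(1, 5): e=[2,16,-6] → ·
    (1,3)@(3, 7): e=[6,0,6] → ·  [on edge]
    (1,4)@(3, 9): e=[8,4,0] → █  [on edge]
    (2,4)@(5, 9): e=[10,-16,18] → ·
    (1,5)@(3, 11): e=[10,8,-6] → ·
    (2,7)@(5, 15): e=[16,-4,0] → ·  [on edge]
  covered (2 px):
    · · · ·
    █ · · ·
    · · · ·
    · · · ·
    · █ · ·
    · · · ·
    · · · ·
    · · · ·

Final: 9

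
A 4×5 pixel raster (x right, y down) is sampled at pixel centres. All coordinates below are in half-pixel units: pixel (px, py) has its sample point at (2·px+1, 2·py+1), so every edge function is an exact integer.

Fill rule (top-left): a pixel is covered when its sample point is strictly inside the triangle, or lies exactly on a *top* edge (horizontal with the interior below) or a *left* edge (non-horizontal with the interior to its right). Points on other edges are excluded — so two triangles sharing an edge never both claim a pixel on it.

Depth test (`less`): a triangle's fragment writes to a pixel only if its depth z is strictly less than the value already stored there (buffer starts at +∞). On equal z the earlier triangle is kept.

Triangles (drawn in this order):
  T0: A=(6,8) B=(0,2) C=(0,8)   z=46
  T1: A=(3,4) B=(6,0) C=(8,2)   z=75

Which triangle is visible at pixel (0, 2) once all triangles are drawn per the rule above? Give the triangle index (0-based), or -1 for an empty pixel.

T0:
  2·area = 36  (B↔C swapped to make it positive)
  edge (6, 8)→(0, 8): d=(-6,0) right/bottom  bias=-1
  edge (0, 8)→(0, 2): d=(0,-6) top-left  bias=+0
  edge (0, 2)→(6, 8): d=(6,6) right/bottom  bias=-1
    (0,1)@(1, 3): e=[30,6,0] → ·  [on edge]
    (0,2)@(1, 5): e=[18,6,12] → █
    (1,2)@(3, 5): e=[18,18,0] → ·  [on edge]
    (0,3)@(1, 7): e=[6,6,24] → █
    (1,3)@(3, 7): e=[6,18,12] → █
    (2,3)@(5, 7): e=[6,30,0] → ·  [on edge]
    (0,4)@(1, 9): e=[-6,6,36] → ·
    (1,4)@(3, 9): e=[-6,18,24] → ·
    (3,4)@(7, 9): e=[-6,42,0] → ·  [on edge]
  covered (3 px):
    · · · ·
    · · · ·
    █ · · ·
    █ █ · ·
    · · · ·
T1:
  2·area = 14
  edge (3, 4)→(6, 0): d=(3,-4) top-left  bias=+0
  edge (6, 0)→(8, 2): d=(2,2) right/bottom  bias=-1
  edge (8, 2)→(3, 4): d=(-5,2) right/bottom  bias=-1
    (3,0)@(7, 1): e=[7,0,7] → ·  [on edge]
    (2,1)@(5, 3): e=[5,8,1] → █
    (3,1)@(7, 3): e=[13,4,-3] → ·
    (2,2)@(5, 5): e=[11,12,-9] → ·
  covered (1 px):
    · · · ·
    · · █ ·
    · · · ·
    · · · ·
    · · · ·

Z-buffer (winner per pixel, '.' = empty):
  . . . .
  . . 1 .
  0 . . .
  0 0 . .
  . . . .

Final: 0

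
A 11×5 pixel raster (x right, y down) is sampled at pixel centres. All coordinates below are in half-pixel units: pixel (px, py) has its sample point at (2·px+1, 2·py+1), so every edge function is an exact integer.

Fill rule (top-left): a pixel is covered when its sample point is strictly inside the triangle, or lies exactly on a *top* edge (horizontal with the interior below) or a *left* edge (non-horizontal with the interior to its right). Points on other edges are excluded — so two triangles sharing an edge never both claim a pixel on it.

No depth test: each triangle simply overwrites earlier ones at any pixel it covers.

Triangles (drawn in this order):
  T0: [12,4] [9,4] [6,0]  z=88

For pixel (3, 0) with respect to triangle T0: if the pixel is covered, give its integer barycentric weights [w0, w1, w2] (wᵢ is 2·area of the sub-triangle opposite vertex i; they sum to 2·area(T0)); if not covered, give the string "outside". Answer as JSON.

T0:
  2·area = 12
  edge (12, 4)→(9, 4): d=(-3,0) right/bottom  bias=-1
  edge (9, 4)→(6, 0): d=(-3,-4) top-left  bias=+0
  edge (6, 0)→(12, 4): d=(6,4) right/bottom  bias=-1
    (3,0)@(7, 1): e=[9,1,2] → █
    (4,0)@(9, 1): e=[9,9,-6] → ·
    (3,1)@(7, 3): e=[3,-5,14] → ·
    (4,1)@(9, 3): e=[3,3,6] → █
    (5,1)@(11, 3): e=[3,11,-2] → ·
    (4,2)@(9, 5): e=[-3,-3,18] → ·
  covered (2 px):
    · · · █ · · · · · · ·
    · · · · █ · · · · · ·
    · · · · · · · · · · ·
    · · · · · · · · · · ·
    · · · · · · · · · · ·

Result: [1,2,9]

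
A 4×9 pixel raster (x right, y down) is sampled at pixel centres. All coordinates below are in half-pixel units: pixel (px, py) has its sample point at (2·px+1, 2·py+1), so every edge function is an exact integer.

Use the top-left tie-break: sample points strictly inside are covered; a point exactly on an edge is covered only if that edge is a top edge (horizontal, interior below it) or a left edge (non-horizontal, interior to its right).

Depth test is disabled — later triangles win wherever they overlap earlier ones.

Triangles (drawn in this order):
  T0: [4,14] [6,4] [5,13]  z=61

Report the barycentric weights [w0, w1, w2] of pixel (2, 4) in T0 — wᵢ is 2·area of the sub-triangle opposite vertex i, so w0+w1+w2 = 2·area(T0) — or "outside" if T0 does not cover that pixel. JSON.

T0:
  2·area = 8
  edge (4, 14)→(6, 4): d=(2,-10) top-left  bias=+0
  edge (6, 4)→(5, 13): d=(-1,9) right/bottom  bias=-1
  edge (5, 13)→(4, 14): d=(-1,1) right/bottom  bias=-1
    (2,4)@(5, 9): e=[0,4,4] → X  [on edge]
    (3,4)@(7, 9): e=[20,-14,2] → .
    (2,5)@(5, 11): e=[4,2,2] → X
    (3,5)@(7, 11): e=[24,-16,0] → .  [on edge]
    (2,6)@(5, 13): e=[8,0,0] → .  [on edge]
    (1,7)@(3, 15): e=[-8,16,0] → .  [on edge]
    (0,8)@(1, 17): e=[-24,32,0] → .  [on edge]
  covered (2 px):
    . . . .
    . . . .
    . . . .
    . . . .
    . . X .
    . . X .
    . . . .
    . . . .
    . . . .

Answer: [4,4,0]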